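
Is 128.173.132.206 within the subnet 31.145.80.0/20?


Subnet network: 31.145.80.0
Test IP AND mask: 128.173.128.0
No, 128.173.132.206 is not in 31.145.80.0/20


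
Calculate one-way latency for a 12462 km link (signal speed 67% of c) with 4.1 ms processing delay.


Speed = 0.67 * 3e5 km/s = 201000 km/s
Propagation delay = 12462 / 201000 = 0.062 s = 62 ms
Processing delay = 4.1 ms
Total one-way latency = 66.1 ms


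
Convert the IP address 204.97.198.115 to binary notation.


204 = 11001100
97 = 01100001
198 = 11000110
115 = 01110011
Binary: 11001100.01100001.11000110.01110011


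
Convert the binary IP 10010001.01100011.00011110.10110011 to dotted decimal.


10010001 = 145
01100011 = 99
00011110 = 30
10110011 = 179
IP: 145.99.30.179


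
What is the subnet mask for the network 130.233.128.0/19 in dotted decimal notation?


/19 means 19 network bits, 13 host bits
Binary: 11111111111111111110000000000000
Mask: 255.255.224.0


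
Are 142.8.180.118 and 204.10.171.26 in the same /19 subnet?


Mask: 255.255.224.0
142.8.180.118 AND mask = 142.8.160.0
204.10.171.26 AND mask = 204.10.160.0
No, different subnets (142.8.160.0 vs 204.10.160.0)


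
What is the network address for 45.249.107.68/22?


IP:   00101101.11111001.01101011.01000100
Mask: 11111111.11111111.11111100.00000000
AND operation:
Net:  00101101.11111001.01101000.00000000
Network: 45.249.104.0/22


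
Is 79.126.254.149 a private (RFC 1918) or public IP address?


RFC 1918 private ranges:
  10.0.0.0/8 (10.0.0.0 - 10.255.255.255)
  172.16.0.0/12 (172.16.0.0 - 172.31.255.255)
  192.168.0.0/16 (192.168.0.0 - 192.168.255.255)
Public (not in any RFC 1918 range)


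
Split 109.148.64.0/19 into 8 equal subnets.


New prefix = 19 + 3 = 22
Each subnet has 1024 addresses
  109.148.64.0/22
  109.148.68.0/22
  109.148.72.0/22
  109.148.76.0/22
  109.148.80.0/22
  109.148.84.0/22
  109.148.88.0/22
  109.148.92.0/22
Subnets: 109.148.64.0/22, 109.148.68.0/22, 109.148.72.0/22, 109.148.76.0/22, 109.148.80.0/22, 109.148.84.0/22, 109.148.88.0/22, 109.148.92.0/22


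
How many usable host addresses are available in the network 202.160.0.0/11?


Host bits = 32 - 11 = 21
Total addresses = 2^21 = 2097152
Usable = total - 2 (network and broadcast)
Usable hosts: 2097150


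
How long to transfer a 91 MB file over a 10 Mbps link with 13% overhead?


Effective throughput = 10 * (1 - 13/100) = 8.7 Mbps
File size in Mb = 91 * 8 = 728 Mb
Time = 728 / 8.7
Time = 83.6782 seconds


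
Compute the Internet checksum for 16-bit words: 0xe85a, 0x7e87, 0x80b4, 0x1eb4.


Sum all words (with carry folding):
+ 0xe85a = 0xe85a
+ 0x7e87 = 0x66e2
+ 0x80b4 = 0xe796
+ 0x1eb4 = 0x064b
One's complement: ~0x064b
Checksum = 0xf9b4


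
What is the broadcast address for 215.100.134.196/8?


Network: 215.0.0.0/8
Host bits = 24
Set all host bits to 1:
Broadcast: 215.255.255.255


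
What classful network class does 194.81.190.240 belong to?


First octet: 194
Binary: 11000010
110xxxxx -> Class C (192-223)
Class C, default mask 255.255.255.0 (/24)


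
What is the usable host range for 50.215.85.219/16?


Network: 50.215.0.0
Broadcast: 50.215.255.255
First usable = network + 1
Last usable = broadcast - 1
Range: 50.215.0.1 to 50.215.255.254


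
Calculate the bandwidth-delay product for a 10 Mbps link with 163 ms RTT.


BDP = bandwidth * RTT
= 10 Mbps * 163 ms
= 10 * 1e6 * 163 / 1000 bits
= 1630000 bits
= 203750 bytes
= 198.9746 KB
BDP = 1630000 bits (203750 bytes)


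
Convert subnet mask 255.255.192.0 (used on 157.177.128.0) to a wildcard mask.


Subnet mask: 255.255.192.0
Wildcard = 255.255.255.255 - subnet mask
255 - 255 = 0
255 - 255 = 0
255 - 192 = 63
255 - 0 = 255
Wildcard: 0.0.63.255


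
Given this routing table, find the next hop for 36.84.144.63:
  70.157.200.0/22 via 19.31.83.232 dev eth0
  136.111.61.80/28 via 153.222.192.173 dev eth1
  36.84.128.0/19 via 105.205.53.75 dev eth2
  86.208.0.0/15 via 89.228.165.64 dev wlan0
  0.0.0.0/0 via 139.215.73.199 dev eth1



Longest prefix match for 36.84.144.63:
  /22 70.157.200.0: no
  /28 136.111.61.80: no
  /19 36.84.128.0: MATCH
  /15 86.208.0.0: no
  /0 0.0.0.0: MATCH
Selected: next-hop 105.205.53.75 via eth2 (matched /19)


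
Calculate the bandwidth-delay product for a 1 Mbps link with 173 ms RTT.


BDP = bandwidth * RTT
= 1 Mbps * 173 ms
= 1 * 1e6 * 173 / 1000 bits
= 173000 bits
= 21625 bytes
= 21.1182 KB
BDP = 173000 bits (21625 bytes)


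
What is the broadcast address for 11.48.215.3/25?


Network: 11.48.215.0/25
Host bits = 7
Set all host bits to 1:
Broadcast: 11.48.215.127


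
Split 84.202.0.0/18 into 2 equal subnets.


New prefix = 18 + 1 = 19
Each subnet has 8192 addresses
  84.202.0.0/19
  84.202.32.0/19
Subnets: 84.202.0.0/19, 84.202.32.0/19


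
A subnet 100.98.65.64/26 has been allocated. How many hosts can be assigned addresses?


Host bits = 32 - 26 = 6
Total addresses = 2^6 = 64
Usable = total - 2 (network and broadcast)
Usable hosts: 62


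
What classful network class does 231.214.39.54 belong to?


First octet: 231
Binary: 11100111
1110xxxx -> Class D (224-239)
Class D (multicast), default mask N/A


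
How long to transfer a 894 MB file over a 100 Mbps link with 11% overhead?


Effective throughput = 100 * (1 - 11/100) = 89 Mbps
File size in Mb = 894 * 8 = 7152 Mb
Time = 7152 / 89
Time = 80.3596 seconds


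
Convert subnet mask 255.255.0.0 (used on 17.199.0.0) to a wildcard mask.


Subnet mask: 255.255.0.0
Wildcard = 255.255.255.255 - subnet mask
255 - 255 = 0
255 - 255 = 0
255 - 0 = 255
255 - 0 = 255
Wildcard: 0.0.255.255


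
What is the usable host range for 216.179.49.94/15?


Network: 216.178.0.0
Broadcast: 216.179.255.255
First usable = network + 1
Last usable = broadcast - 1
Range: 216.178.0.1 to 216.179.255.254


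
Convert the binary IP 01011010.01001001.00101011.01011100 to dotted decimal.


01011010 = 90
01001001 = 73
00101011 = 43
01011100 = 92
IP: 90.73.43.92


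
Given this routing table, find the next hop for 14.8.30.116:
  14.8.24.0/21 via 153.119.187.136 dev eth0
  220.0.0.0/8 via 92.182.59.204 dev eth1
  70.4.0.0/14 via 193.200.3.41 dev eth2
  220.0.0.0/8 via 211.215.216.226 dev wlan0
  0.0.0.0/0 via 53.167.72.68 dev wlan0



Longest prefix match for 14.8.30.116:
  /21 14.8.24.0: MATCH
  /8 220.0.0.0: no
  /14 70.4.0.0: no
  /8 220.0.0.0: no
  /0 0.0.0.0: MATCH
Selected: next-hop 153.119.187.136 via eth0 (matched /21)


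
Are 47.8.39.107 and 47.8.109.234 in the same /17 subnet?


Mask: 255.255.128.0
47.8.39.107 AND mask = 47.8.0.0
47.8.109.234 AND mask = 47.8.0.0
Yes, same subnet (47.8.0.0)


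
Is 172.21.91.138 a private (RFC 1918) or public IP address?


RFC 1918 private ranges:
  10.0.0.0/8 (10.0.0.0 - 10.255.255.255)
  172.16.0.0/12 (172.16.0.0 - 172.31.255.255)
  192.168.0.0/16 (192.168.0.0 - 192.168.255.255)
Private (in 172.16.0.0/12)


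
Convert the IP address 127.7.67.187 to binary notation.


127 = 01111111
7 = 00000111
67 = 01000011
187 = 10111011
Binary: 01111111.00000111.01000011.10111011


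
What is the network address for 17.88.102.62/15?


IP:   00010001.01011000.01100110.00111110
Mask: 11111111.11111110.00000000.00000000
AND operation:
Net:  00010001.01011000.00000000.00000000
Network: 17.88.0.0/15


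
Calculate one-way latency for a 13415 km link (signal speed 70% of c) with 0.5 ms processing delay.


Speed = 0.7 * 3e5 km/s = 210000 km/s
Propagation delay = 13415 / 210000 = 0.0639 s = 63.881 ms
Processing delay = 0.5 ms
Total one-way latency = 64.381 ms


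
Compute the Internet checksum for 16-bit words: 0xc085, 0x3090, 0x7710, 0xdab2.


Sum all words (with carry folding):
+ 0xc085 = 0xc085
+ 0x3090 = 0xf115
+ 0x7710 = 0x6826
+ 0xdab2 = 0x42d9
One's complement: ~0x42d9
Checksum = 0xbd26


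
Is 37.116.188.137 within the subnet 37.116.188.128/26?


Subnet network: 37.116.188.128
Test IP AND mask: 37.116.188.128
Yes, 37.116.188.137 is in 37.116.188.128/26


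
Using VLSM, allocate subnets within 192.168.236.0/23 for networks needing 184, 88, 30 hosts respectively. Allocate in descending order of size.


184 hosts -> /24 (254 usable): 192.168.236.0/24
88 hosts -> /25 (126 usable): 192.168.237.0/25
30 hosts -> /27 (30 usable): 192.168.237.128/27
Allocation: 192.168.236.0/24 (184 hosts, 254 usable); 192.168.237.0/25 (88 hosts, 126 usable); 192.168.237.128/27 (30 hosts, 30 usable)


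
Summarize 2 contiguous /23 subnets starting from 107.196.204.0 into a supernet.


Original prefix: /23
Number of subnets: 2 = 2^1
New prefix = 23 - 1 = 22
Supernet: 107.196.204.0/22


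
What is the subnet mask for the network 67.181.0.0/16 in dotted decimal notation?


/16 means 16 network bits, 16 host bits
Binary: 11111111111111110000000000000000
Mask: 255.255.0.0


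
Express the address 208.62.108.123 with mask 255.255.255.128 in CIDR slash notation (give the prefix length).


Binary: 11111111.11111111.11111111.10000000
Count leading 1s
Prefix: /25


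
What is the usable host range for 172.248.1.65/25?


Network: 172.248.1.0
Broadcast: 172.248.1.127
First usable = network + 1
Last usable = broadcast - 1
Range: 172.248.1.1 to 172.248.1.126


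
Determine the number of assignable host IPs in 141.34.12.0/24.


Host bits = 32 - 24 = 8
Total addresses = 2^8 = 256
Usable = total - 2 (network and broadcast)
Usable hosts: 254


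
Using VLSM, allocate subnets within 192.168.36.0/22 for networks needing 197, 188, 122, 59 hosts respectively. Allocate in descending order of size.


197 hosts -> /24 (254 usable): 192.168.36.0/24
188 hosts -> /24 (254 usable): 192.168.37.0/24
122 hosts -> /25 (126 usable): 192.168.38.0/25
59 hosts -> /26 (62 usable): 192.168.38.128/26
Allocation: 192.168.36.0/24 (197 hosts, 254 usable); 192.168.37.0/24 (188 hosts, 254 usable); 192.168.38.0/25 (122 hosts, 126 usable); 192.168.38.128/26 (59 hosts, 62 usable)


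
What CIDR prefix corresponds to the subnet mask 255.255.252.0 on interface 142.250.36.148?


Binary: 11111111.11111111.11111100.00000000
Count leading 1s
Prefix: /22


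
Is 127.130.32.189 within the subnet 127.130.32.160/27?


Subnet network: 127.130.32.160
Test IP AND mask: 127.130.32.160
Yes, 127.130.32.189 is in 127.130.32.160/27


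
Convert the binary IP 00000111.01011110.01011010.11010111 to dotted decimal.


00000111 = 7
01011110 = 94
01011010 = 90
11010111 = 215
IP: 7.94.90.215


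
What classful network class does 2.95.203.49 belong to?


First octet: 2
Binary: 00000010
0xxxxxxx -> Class A (1-126)
Class A, default mask 255.0.0.0 (/8)


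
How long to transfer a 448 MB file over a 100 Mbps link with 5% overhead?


Effective throughput = 100 * (1 - 5/100) = 95 Mbps
File size in Mb = 448 * 8 = 3584 Mb
Time = 3584 / 95
Time = 37.7263 seconds


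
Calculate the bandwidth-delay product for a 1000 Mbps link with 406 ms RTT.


BDP = bandwidth * RTT
= 1000 Mbps * 406 ms
= 1000 * 1e6 * 406 / 1000 bits
= 406000000 bits
= 50750000 bytes
= 49560.5469 KB
BDP = 406000000 bits (50750000 bytes)


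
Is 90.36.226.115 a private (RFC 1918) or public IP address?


RFC 1918 private ranges:
  10.0.0.0/8 (10.0.0.0 - 10.255.255.255)
  172.16.0.0/12 (172.16.0.0 - 172.31.255.255)
  192.168.0.0/16 (192.168.0.0 - 192.168.255.255)
Public (not in any RFC 1918 range)


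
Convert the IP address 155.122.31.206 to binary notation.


155 = 10011011
122 = 01111010
31 = 00011111
206 = 11001110
Binary: 10011011.01111010.00011111.11001110


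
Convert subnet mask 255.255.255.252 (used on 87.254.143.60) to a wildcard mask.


Subnet mask: 255.255.255.252
Wildcard = 255.255.255.255 - subnet mask
255 - 255 = 0
255 - 255 = 0
255 - 255 = 0
255 - 252 = 3
Wildcard: 0.0.0.3


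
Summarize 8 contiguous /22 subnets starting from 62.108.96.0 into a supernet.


Original prefix: /22
Number of subnets: 8 = 2^3
New prefix = 22 - 3 = 19
Supernet: 62.108.96.0/19


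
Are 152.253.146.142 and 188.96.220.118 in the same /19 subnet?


Mask: 255.255.224.0
152.253.146.142 AND mask = 152.253.128.0
188.96.220.118 AND mask = 188.96.192.0
No, different subnets (152.253.128.0 vs 188.96.192.0)


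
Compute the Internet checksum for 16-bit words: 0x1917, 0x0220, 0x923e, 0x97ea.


Sum all words (with carry folding):
+ 0x1917 = 0x1917
+ 0x0220 = 0x1b37
+ 0x923e = 0xad75
+ 0x97ea = 0x4560
One's complement: ~0x4560
Checksum = 0xba9f


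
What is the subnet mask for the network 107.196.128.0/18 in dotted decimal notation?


/18 means 18 network bits, 14 host bits
Binary: 11111111111111111100000000000000
Mask: 255.255.192.0


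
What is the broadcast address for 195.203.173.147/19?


Network: 195.203.160.0/19
Host bits = 13
Set all host bits to 1:
Broadcast: 195.203.191.255


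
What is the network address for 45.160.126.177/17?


IP:   00101101.10100000.01111110.10110001
Mask: 11111111.11111111.10000000.00000000
AND operation:
Net:  00101101.10100000.00000000.00000000
Network: 45.160.0.0/17


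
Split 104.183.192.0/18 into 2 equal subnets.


New prefix = 18 + 1 = 19
Each subnet has 8192 addresses
  104.183.192.0/19
  104.183.224.0/19
Subnets: 104.183.192.0/19, 104.183.224.0/19


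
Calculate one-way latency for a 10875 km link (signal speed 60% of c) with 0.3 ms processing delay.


Speed = 0.6 * 3e5 km/s = 180000 km/s
Propagation delay = 10875 / 180000 = 0.0604 s = 60.4167 ms
Processing delay = 0.3 ms
Total one-way latency = 60.7167 ms


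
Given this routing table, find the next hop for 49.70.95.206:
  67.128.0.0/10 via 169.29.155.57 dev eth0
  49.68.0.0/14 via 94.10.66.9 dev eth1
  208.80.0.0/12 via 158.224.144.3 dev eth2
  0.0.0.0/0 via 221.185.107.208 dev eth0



Longest prefix match for 49.70.95.206:
  /10 67.128.0.0: no
  /14 49.68.0.0: MATCH
  /12 208.80.0.0: no
  /0 0.0.0.0: MATCH
Selected: next-hop 94.10.66.9 via eth1 (matched /14)


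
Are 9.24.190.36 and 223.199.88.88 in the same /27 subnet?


Mask: 255.255.255.224
9.24.190.36 AND mask = 9.24.190.32
223.199.88.88 AND mask = 223.199.88.64
No, different subnets (9.24.190.32 vs 223.199.88.64)


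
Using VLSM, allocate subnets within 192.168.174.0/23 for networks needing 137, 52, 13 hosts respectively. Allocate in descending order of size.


137 hosts -> /24 (254 usable): 192.168.174.0/24
52 hosts -> /26 (62 usable): 192.168.175.0/26
13 hosts -> /28 (14 usable): 192.168.175.64/28
Allocation: 192.168.174.0/24 (137 hosts, 254 usable); 192.168.175.0/26 (52 hosts, 62 usable); 192.168.175.64/28 (13 hosts, 14 usable)


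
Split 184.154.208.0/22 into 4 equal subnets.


New prefix = 22 + 2 = 24
Each subnet has 256 addresses
  184.154.208.0/24
  184.154.209.0/24
  184.154.210.0/24
  184.154.211.0/24
Subnets: 184.154.208.0/24, 184.154.209.0/24, 184.154.210.0/24, 184.154.211.0/24


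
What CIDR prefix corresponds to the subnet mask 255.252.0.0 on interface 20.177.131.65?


Binary: 11111111.11111100.00000000.00000000
Count leading 1s
Prefix: /14


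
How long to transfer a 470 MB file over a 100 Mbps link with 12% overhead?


Effective throughput = 100 * (1 - 12/100) = 88 Mbps
File size in Mb = 470 * 8 = 3760 Mb
Time = 3760 / 88
Time = 42.7273 seconds


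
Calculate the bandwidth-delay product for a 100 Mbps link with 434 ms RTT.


BDP = bandwidth * RTT
= 100 Mbps * 434 ms
= 100 * 1e6 * 434 / 1000 bits
= 43400000 bits
= 5425000 bytes
= 5297.8516 KB
BDP = 43400000 bits (5425000 bytes)


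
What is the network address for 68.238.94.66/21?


IP:   01000100.11101110.01011110.01000010
Mask: 11111111.11111111.11111000.00000000
AND operation:
Net:  01000100.11101110.01011000.00000000
Network: 68.238.88.0/21


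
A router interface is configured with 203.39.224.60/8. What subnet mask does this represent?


/8 means 8 network bits, 24 host bits
Binary: 11111111000000000000000000000000
Mask: 255.0.0.0


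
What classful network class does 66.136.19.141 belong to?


First octet: 66
Binary: 01000010
0xxxxxxx -> Class A (1-126)
Class A, default mask 255.0.0.0 (/8)


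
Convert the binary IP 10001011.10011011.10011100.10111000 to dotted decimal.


10001011 = 139
10011011 = 155
10011100 = 156
10111000 = 184
IP: 139.155.156.184


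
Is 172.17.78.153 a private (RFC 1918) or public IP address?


RFC 1918 private ranges:
  10.0.0.0/8 (10.0.0.0 - 10.255.255.255)
  172.16.0.0/12 (172.16.0.0 - 172.31.255.255)
  192.168.0.0/16 (192.168.0.0 - 192.168.255.255)
Private (in 172.16.0.0/12)


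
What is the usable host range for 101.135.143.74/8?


Network: 101.0.0.0
Broadcast: 101.255.255.255
First usable = network + 1
Last usable = broadcast - 1
Range: 101.0.0.1 to 101.255.255.254


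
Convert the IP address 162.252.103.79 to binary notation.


162 = 10100010
252 = 11111100
103 = 01100111
79 = 01001111
Binary: 10100010.11111100.01100111.01001111


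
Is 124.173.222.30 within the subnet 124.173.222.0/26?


Subnet network: 124.173.222.0
Test IP AND mask: 124.173.222.0
Yes, 124.173.222.30 is in 124.173.222.0/26


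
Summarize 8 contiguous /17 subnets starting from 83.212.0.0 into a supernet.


Original prefix: /17
Number of subnets: 8 = 2^3
New prefix = 17 - 3 = 14
Supernet: 83.212.0.0/14


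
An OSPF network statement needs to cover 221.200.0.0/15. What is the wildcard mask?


Subnet mask: 255.254.0.0
Wildcard = 255.255.255.255 - subnet mask
255 - 255 = 0
255 - 254 = 1
255 - 0 = 255
255 - 0 = 255
Wildcard: 0.1.255.255


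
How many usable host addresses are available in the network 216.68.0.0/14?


Host bits = 32 - 14 = 18
Total addresses = 2^18 = 262144
Usable = total - 2 (network and broadcast)
Usable hosts: 262142


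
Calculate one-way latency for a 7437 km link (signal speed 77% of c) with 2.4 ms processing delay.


Speed = 0.77 * 3e5 km/s = 231000 km/s
Propagation delay = 7437 / 231000 = 0.0322 s = 32.1948 ms
Processing delay = 2.4 ms
Total one-way latency = 34.5948 ms


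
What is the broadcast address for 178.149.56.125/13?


Network: 178.144.0.0/13
Host bits = 19
Set all host bits to 1:
Broadcast: 178.151.255.255


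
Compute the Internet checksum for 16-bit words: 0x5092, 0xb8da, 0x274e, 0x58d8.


Sum all words (with carry folding):
+ 0x5092 = 0x5092
+ 0xb8da = 0x096d
+ 0x274e = 0x30bb
+ 0x58d8 = 0x8993
One's complement: ~0x8993
Checksum = 0x766c


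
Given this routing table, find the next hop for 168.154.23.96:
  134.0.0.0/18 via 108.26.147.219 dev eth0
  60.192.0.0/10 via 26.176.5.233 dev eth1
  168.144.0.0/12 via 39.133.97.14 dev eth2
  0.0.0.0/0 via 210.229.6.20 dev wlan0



Longest prefix match for 168.154.23.96:
  /18 134.0.0.0: no
  /10 60.192.0.0: no
  /12 168.144.0.0: MATCH
  /0 0.0.0.0: MATCH
Selected: next-hop 39.133.97.14 via eth2 (matched /12)


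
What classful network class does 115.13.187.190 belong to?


First octet: 115
Binary: 01110011
0xxxxxxx -> Class A (1-126)
Class A, default mask 255.0.0.0 (/8)


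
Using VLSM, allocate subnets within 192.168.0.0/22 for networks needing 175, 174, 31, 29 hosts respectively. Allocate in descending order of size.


175 hosts -> /24 (254 usable): 192.168.0.0/24
174 hosts -> /24 (254 usable): 192.168.1.0/24
31 hosts -> /26 (62 usable): 192.168.2.0/26
29 hosts -> /27 (30 usable): 192.168.2.64/27
Allocation: 192.168.0.0/24 (175 hosts, 254 usable); 192.168.1.0/24 (174 hosts, 254 usable); 192.168.2.0/26 (31 hosts, 62 usable); 192.168.2.64/27 (29 hosts, 30 usable)


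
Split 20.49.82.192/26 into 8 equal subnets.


New prefix = 26 + 3 = 29
Each subnet has 8 addresses
  20.49.82.192/29
  20.49.82.200/29
  20.49.82.208/29
  20.49.82.216/29
  20.49.82.224/29
  20.49.82.232/29
  20.49.82.240/29
  20.49.82.248/29
Subnets: 20.49.82.192/29, 20.49.82.200/29, 20.49.82.208/29, 20.49.82.216/29, 20.49.82.224/29, 20.49.82.232/29, 20.49.82.240/29, 20.49.82.248/29


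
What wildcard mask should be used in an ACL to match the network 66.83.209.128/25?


Subnet mask: 255.255.255.128
Wildcard = 255.255.255.255 - subnet mask
255 - 255 = 0
255 - 255 = 0
255 - 255 = 0
255 - 128 = 127
Wildcard: 0.0.0.127


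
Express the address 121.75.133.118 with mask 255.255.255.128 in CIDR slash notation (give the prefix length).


Binary: 11111111.11111111.11111111.10000000
Count leading 1s
Prefix: /25


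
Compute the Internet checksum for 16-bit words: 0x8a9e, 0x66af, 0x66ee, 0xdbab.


Sum all words (with carry folding):
+ 0x8a9e = 0x8a9e
+ 0x66af = 0xf14d
+ 0x66ee = 0x583c
+ 0xdbab = 0x33e8
One's complement: ~0x33e8
Checksum = 0xcc17


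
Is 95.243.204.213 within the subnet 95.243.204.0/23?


Subnet network: 95.243.204.0
Test IP AND mask: 95.243.204.0
Yes, 95.243.204.213 is in 95.243.204.0/23


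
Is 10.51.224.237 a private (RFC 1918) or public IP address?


RFC 1918 private ranges:
  10.0.0.0/8 (10.0.0.0 - 10.255.255.255)
  172.16.0.0/12 (172.16.0.0 - 172.31.255.255)
  192.168.0.0/16 (192.168.0.0 - 192.168.255.255)
Private (in 10.0.0.0/8)


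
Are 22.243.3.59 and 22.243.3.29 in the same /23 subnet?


Mask: 255.255.254.0
22.243.3.59 AND mask = 22.243.2.0
22.243.3.29 AND mask = 22.243.2.0
Yes, same subnet (22.243.2.0)


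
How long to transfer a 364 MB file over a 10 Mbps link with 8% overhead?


Effective throughput = 10 * (1 - 8/100) = 9.2 Mbps
File size in Mb = 364 * 8 = 2912 Mb
Time = 2912 / 9.2
Time = 316.5217 seconds


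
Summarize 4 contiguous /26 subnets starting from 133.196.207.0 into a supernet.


Original prefix: /26
Number of subnets: 4 = 2^2
New prefix = 26 - 2 = 24
Supernet: 133.196.207.0/24


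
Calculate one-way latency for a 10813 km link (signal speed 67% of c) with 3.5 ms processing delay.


Speed = 0.67 * 3e5 km/s = 201000 km/s
Propagation delay = 10813 / 201000 = 0.0538 s = 53.796 ms
Processing delay = 3.5 ms
Total one-way latency = 57.296 ms


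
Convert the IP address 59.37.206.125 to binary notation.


59 = 00111011
37 = 00100101
206 = 11001110
125 = 01111101
Binary: 00111011.00100101.11001110.01111101


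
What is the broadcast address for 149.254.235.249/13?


Network: 149.248.0.0/13
Host bits = 19
Set all host bits to 1:
Broadcast: 149.255.255.255


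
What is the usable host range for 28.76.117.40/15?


Network: 28.76.0.0
Broadcast: 28.77.255.255
First usable = network + 1
Last usable = broadcast - 1
Range: 28.76.0.1 to 28.77.255.254


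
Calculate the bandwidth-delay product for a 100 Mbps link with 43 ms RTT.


BDP = bandwidth * RTT
= 100 Mbps * 43 ms
= 100 * 1e6 * 43 / 1000 bits
= 4300000 bits
= 537500 bytes
= 524.9023 KB
BDP = 4300000 bits (537500 bytes)


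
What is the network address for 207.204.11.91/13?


IP:   11001111.11001100.00001011.01011011
Mask: 11111111.11111000.00000000.00000000
AND operation:
Net:  11001111.11001000.00000000.00000000
Network: 207.200.0.0/13


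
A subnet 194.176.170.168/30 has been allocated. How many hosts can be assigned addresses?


Host bits = 32 - 30 = 2
Total addresses = 2^2 = 4
Usable = total - 2 (network and broadcast)
Usable hosts: 2


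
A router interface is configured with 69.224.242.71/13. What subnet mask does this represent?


/13 means 13 network bits, 19 host bits
Binary: 11111111111110000000000000000000
Mask: 255.248.0.0


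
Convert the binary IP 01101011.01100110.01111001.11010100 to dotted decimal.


01101011 = 107
01100110 = 102
01111001 = 121
11010100 = 212
IP: 107.102.121.212


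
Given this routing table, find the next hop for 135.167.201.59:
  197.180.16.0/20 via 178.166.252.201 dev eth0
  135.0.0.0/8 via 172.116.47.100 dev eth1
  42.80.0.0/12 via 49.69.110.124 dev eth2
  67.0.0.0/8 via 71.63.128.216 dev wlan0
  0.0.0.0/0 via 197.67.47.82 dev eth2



Longest prefix match for 135.167.201.59:
  /20 197.180.16.0: no
  /8 135.0.0.0: MATCH
  /12 42.80.0.0: no
  /8 67.0.0.0: no
  /0 0.0.0.0: MATCH
Selected: next-hop 172.116.47.100 via eth1 (matched /8)


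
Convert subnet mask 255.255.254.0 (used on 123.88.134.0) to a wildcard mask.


Subnet mask: 255.255.254.0
Wildcard = 255.255.255.255 - subnet mask
255 - 255 = 0
255 - 255 = 0
255 - 254 = 1
255 - 0 = 255
Wildcard: 0.0.1.255


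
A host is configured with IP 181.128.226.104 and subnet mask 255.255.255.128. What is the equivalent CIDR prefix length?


Binary: 11111111.11111111.11111111.10000000
Count leading 1s
Prefix: /25


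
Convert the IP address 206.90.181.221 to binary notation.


206 = 11001110
90 = 01011010
181 = 10110101
221 = 11011101
Binary: 11001110.01011010.10110101.11011101


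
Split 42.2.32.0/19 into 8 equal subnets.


New prefix = 19 + 3 = 22
Each subnet has 1024 addresses
  42.2.32.0/22
  42.2.36.0/22
  42.2.40.0/22
  42.2.44.0/22
  42.2.48.0/22
  42.2.52.0/22
  42.2.56.0/22
  42.2.60.0/22
Subnets: 42.2.32.0/22, 42.2.36.0/22, 42.2.40.0/22, 42.2.44.0/22, 42.2.48.0/22, 42.2.52.0/22, 42.2.56.0/22, 42.2.60.0/22


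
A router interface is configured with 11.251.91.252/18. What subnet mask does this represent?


/18 means 18 network bits, 14 host bits
Binary: 11111111111111111100000000000000
Mask: 255.255.192.0


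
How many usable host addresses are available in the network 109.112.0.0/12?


Host bits = 32 - 12 = 20
Total addresses = 2^20 = 1048576
Usable = total - 2 (network and broadcast)
Usable hosts: 1048574


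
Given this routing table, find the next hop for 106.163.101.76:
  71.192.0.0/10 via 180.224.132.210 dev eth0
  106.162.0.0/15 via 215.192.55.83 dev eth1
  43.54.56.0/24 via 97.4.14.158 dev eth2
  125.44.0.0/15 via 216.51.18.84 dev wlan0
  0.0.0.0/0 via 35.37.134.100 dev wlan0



Longest prefix match for 106.163.101.76:
  /10 71.192.0.0: no
  /15 106.162.0.0: MATCH
  /24 43.54.56.0: no
  /15 125.44.0.0: no
  /0 0.0.0.0: MATCH
Selected: next-hop 215.192.55.83 via eth1 (matched /15)


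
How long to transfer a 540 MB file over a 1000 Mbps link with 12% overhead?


Effective throughput = 1000 * (1 - 12/100) = 880 Mbps
File size in Mb = 540 * 8 = 4320 Mb
Time = 4320 / 880
Time = 4.9091 seconds


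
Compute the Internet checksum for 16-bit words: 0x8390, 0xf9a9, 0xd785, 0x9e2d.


Sum all words (with carry folding):
+ 0x8390 = 0x8390
+ 0xf9a9 = 0x7d3a
+ 0xd785 = 0x54c0
+ 0x9e2d = 0xf2ed
One's complement: ~0xf2ed
Checksum = 0x0d12


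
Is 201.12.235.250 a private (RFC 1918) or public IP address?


RFC 1918 private ranges:
  10.0.0.0/8 (10.0.0.0 - 10.255.255.255)
  172.16.0.0/12 (172.16.0.0 - 172.31.255.255)
  192.168.0.0/16 (192.168.0.0 - 192.168.255.255)
Public (not in any RFC 1918 range)


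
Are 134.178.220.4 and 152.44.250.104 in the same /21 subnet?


Mask: 255.255.248.0
134.178.220.4 AND mask = 134.178.216.0
152.44.250.104 AND mask = 152.44.248.0
No, different subnets (134.178.216.0 vs 152.44.248.0)


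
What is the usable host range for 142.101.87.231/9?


Network: 142.0.0.0
Broadcast: 142.127.255.255
First usable = network + 1
Last usable = broadcast - 1
Range: 142.0.0.1 to 142.127.255.254


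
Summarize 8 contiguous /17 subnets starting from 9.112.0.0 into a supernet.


Original prefix: /17
Number of subnets: 8 = 2^3
New prefix = 17 - 3 = 14
Supernet: 9.112.0.0/14


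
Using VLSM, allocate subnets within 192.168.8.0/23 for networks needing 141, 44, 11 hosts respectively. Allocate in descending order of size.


141 hosts -> /24 (254 usable): 192.168.8.0/24
44 hosts -> /26 (62 usable): 192.168.9.0/26
11 hosts -> /28 (14 usable): 192.168.9.64/28
Allocation: 192.168.8.0/24 (141 hosts, 254 usable); 192.168.9.0/26 (44 hosts, 62 usable); 192.168.9.64/28 (11 hosts, 14 usable)


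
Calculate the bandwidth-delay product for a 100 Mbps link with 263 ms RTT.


BDP = bandwidth * RTT
= 100 Mbps * 263 ms
= 100 * 1e6 * 263 / 1000 bits
= 26300000 bits
= 3287500 bytes
= 3210.4492 KB
BDP = 26300000 bits (3287500 bytes)


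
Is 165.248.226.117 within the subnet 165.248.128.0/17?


Subnet network: 165.248.128.0
Test IP AND mask: 165.248.128.0
Yes, 165.248.226.117 is in 165.248.128.0/17


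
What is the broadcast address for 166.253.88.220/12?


Network: 166.240.0.0/12
Host bits = 20
Set all host bits to 1:
Broadcast: 166.255.255.255


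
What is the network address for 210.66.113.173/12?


IP:   11010010.01000010.01110001.10101101
Mask: 11111111.11110000.00000000.00000000
AND operation:
Net:  11010010.01000000.00000000.00000000
Network: 210.64.0.0/12


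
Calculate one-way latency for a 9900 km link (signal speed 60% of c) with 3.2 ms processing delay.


Speed = 0.6 * 3e5 km/s = 180000 km/s
Propagation delay = 9900 / 180000 = 0.055 s = 55 ms
Processing delay = 3.2 ms
Total one-way latency = 58.2 ms


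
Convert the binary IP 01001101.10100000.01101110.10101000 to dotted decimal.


01001101 = 77
10100000 = 160
01101110 = 110
10101000 = 168
IP: 77.160.110.168


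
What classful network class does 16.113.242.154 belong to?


First octet: 16
Binary: 00010000
0xxxxxxx -> Class A (1-126)
Class A, default mask 255.0.0.0 (/8)


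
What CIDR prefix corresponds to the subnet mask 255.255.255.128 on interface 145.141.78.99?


Binary: 11111111.11111111.11111111.10000000
Count leading 1s
Prefix: /25


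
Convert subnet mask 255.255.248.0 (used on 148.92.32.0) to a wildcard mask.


Subnet mask: 255.255.248.0
Wildcard = 255.255.255.255 - subnet mask
255 - 255 = 0
255 - 255 = 0
255 - 248 = 7
255 - 0 = 255
Wildcard: 0.0.7.255


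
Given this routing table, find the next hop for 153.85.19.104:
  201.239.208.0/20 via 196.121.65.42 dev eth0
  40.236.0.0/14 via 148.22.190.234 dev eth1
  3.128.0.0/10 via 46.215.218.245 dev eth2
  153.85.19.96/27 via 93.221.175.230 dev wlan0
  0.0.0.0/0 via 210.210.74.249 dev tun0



Longest prefix match for 153.85.19.104:
  /20 201.239.208.0: no
  /14 40.236.0.0: no
  /10 3.128.0.0: no
  /27 153.85.19.96: MATCH
  /0 0.0.0.0: MATCH
Selected: next-hop 93.221.175.230 via wlan0 (matched /27)


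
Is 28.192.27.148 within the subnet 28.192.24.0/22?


Subnet network: 28.192.24.0
Test IP AND mask: 28.192.24.0
Yes, 28.192.27.148 is in 28.192.24.0/22


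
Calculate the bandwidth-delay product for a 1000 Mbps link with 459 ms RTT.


BDP = bandwidth * RTT
= 1000 Mbps * 459 ms
= 1000 * 1e6 * 459 / 1000 bits
= 459000000 bits
= 57375000 bytes
= 56030.2734 KB
BDP = 459000000 bits (57375000 bytes)


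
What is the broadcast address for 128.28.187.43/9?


Network: 128.0.0.0/9
Host bits = 23
Set all host bits to 1:
Broadcast: 128.127.255.255


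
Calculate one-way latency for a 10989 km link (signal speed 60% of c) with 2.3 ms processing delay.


Speed = 0.6 * 3e5 km/s = 180000 km/s
Propagation delay = 10989 / 180000 = 0.0611 s = 61.05 ms
Processing delay = 2.3 ms
Total one-way latency = 63.35 ms


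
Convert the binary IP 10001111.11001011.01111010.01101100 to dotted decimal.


10001111 = 143
11001011 = 203
01111010 = 122
01101100 = 108
IP: 143.203.122.108


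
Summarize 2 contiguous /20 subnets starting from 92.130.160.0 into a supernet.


Original prefix: /20
Number of subnets: 2 = 2^1
New prefix = 20 - 1 = 19
Supernet: 92.130.160.0/19


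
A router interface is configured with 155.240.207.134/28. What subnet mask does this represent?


/28 means 28 network bits, 4 host bits
Binary: 11111111111111111111111111110000
Mask: 255.255.255.240


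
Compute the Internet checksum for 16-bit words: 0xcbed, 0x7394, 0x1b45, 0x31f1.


Sum all words (with carry folding):
+ 0xcbed = 0xcbed
+ 0x7394 = 0x3f82
+ 0x1b45 = 0x5ac7
+ 0x31f1 = 0x8cb8
One's complement: ~0x8cb8
Checksum = 0x7347


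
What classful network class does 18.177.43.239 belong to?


First octet: 18
Binary: 00010010
0xxxxxxx -> Class A (1-126)
Class A, default mask 255.0.0.0 (/8)


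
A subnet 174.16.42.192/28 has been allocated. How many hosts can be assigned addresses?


Host bits = 32 - 28 = 4
Total addresses = 2^4 = 16
Usable = total - 2 (network and broadcast)
Usable hosts: 14


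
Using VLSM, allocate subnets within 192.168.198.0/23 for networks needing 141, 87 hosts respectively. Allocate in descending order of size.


141 hosts -> /24 (254 usable): 192.168.198.0/24
87 hosts -> /25 (126 usable): 192.168.199.0/25
Allocation: 192.168.198.0/24 (141 hosts, 254 usable); 192.168.199.0/25 (87 hosts, 126 usable)


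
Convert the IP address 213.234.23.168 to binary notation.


213 = 11010101
234 = 11101010
23 = 00010111
168 = 10101000
Binary: 11010101.11101010.00010111.10101000


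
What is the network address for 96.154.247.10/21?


IP:   01100000.10011010.11110111.00001010
Mask: 11111111.11111111.11111000.00000000
AND operation:
Net:  01100000.10011010.11110000.00000000
Network: 96.154.240.0/21


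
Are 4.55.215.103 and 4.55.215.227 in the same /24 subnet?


Mask: 255.255.255.0
4.55.215.103 AND mask = 4.55.215.0
4.55.215.227 AND mask = 4.55.215.0
Yes, same subnet (4.55.215.0)


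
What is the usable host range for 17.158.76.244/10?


Network: 17.128.0.0
Broadcast: 17.191.255.255
First usable = network + 1
Last usable = broadcast - 1
Range: 17.128.0.1 to 17.191.255.254


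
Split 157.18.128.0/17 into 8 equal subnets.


New prefix = 17 + 3 = 20
Each subnet has 4096 addresses
  157.18.128.0/20
  157.18.144.0/20
  157.18.160.0/20
  157.18.176.0/20
  157.18.192.0/20
  157.18.208.0/20
  157.18.224.0/20
  157.18.240.0/20
Subnets: 157.18.128.0/20, 157.18.144.0/20, 157.18.160.0/20, 157.18.176.0/20, 157.18.192.0/20, 157.18.208.0/20, 157.18.224.0/20, 157.18.240.0/20


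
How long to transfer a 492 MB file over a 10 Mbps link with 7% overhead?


Effective throughput = 10 * (1 - 7/100) = 9.3 Mbps
File size in Mb = 492 * 8 = 3936 Mb
Time = 3936 / 9.3
Time = 423.2258 seconds


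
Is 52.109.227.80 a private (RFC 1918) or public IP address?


RFC 1918 private ranges:
  10.0.0.0/8 (10.0.0.0 - 10.255.255.255)
  172.16.0.0/12 (172.16.0.0 - 172.31.255.255)
  192.168.0.0/16 (192.168.0.0 - 192.168.255.255)
Public (not in any RFC 1918 range)


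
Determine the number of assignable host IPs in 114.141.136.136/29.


Host bits = 32 - 29 = 3
Total addresses = 2^3 = 8
Usable = total - 2 (network and broadcast)
Usable hosts: 6


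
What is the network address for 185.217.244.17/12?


IP:   10111001.11011001.11110100.00010001
Mask: 11111111.11110000.00000000.00000000
AND operation:
Net:  10111001.11010000.00000000.00000000
Network: 185.208.0.0/12


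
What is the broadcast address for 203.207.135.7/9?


Network: 203.128.0.0/9
Host bits = 23
Set all host bits to 1:
Broadcast: 203.255.255.255


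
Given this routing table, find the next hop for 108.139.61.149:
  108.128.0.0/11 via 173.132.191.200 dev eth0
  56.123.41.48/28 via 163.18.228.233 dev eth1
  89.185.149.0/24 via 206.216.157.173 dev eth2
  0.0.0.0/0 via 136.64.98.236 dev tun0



Longest prefix match for 108.139.61.149:
  /11 108.128.0.0: MATCH
  /28 56.123.41.48: no
  /24 89.185.149.0: no
  /0 0.0.0.0: MATCH
Selected: next-hop 173.132.191.200 via eth0 (matched /11)


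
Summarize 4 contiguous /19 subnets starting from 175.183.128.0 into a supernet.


Original prefix: /19
Number of subnets: 4 = 2^2
New prefix = 19 - 2 = 17
Supernet: 175.183.128.0/17


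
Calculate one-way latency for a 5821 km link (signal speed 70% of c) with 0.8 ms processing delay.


Speed = 0.7 * 3e5 km/s = 210000 km/s
Propagation delay = 5821 / 210000 = 0.0277 s = 27.719 ms
Processing delay = 0.8 ms
Total one-way latency = 28.519 ms


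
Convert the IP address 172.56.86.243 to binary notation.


172 = 10101100
56 = 00111000
86 = 01010110
243 = 11110011
Binary: 10101100.00111000.01010110.11110011


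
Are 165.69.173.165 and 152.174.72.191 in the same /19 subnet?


Mask: 255.255.224.0
165.69.173.165 AND mask = 165.69.160.0
152.174.72.191 AND mask = 152.174.64.0
No, different subnets (165.69.160.0 vs 152.174.64.0)


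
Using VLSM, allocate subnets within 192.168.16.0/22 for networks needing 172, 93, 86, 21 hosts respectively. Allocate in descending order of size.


172 hosts -> /24 (254 usable): 192.168.16.0/24
93 hosts -> /25 (126 usable): 192.168.17.0/25
86 hosts -> /25 (126 usable): 192.168.17.128/25
21 hosts -> /27 (30 usable): 192.168.18.0/27
Allocation: 192.168.16.0/24 (172 hosts, 254 usable); 192.168.17.0/25 (93 hosts, 126 usable); 192.168.17.128/25 (86 hosts, 126 usable); 192.168.18.0/27 (21 hosts, 30 usable)


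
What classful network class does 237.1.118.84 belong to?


First octet: 237
Binary: 11101101
1110xxxx -> Class D (224-239)
Class D (multicast), default mask N/A


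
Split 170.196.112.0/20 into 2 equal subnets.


New prefix = 20 + 1 = 21
Each subnet has 2048 addresses
  170.196.112.0/21
  170.196.120.0/21
Subnets: 170.196.112.0/21, 170.196.120.0/21


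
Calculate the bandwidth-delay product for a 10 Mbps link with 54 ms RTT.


BDP = bandwidth * RTT
= 10 Mbps * 54 ms
= 10 * 1e6 * 54 / 1000 bits
= 540000 bits
= 67500 bytes
= 65.918 KB
BDP = 540000 bits (67500 bytes)


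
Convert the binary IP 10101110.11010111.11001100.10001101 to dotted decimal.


10101110 = 174
11010111 = 215
11001100 = 204
10001101 = 141
IP: 174.215.204.141


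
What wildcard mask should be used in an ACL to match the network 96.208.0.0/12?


Subnet mask: 255.240.0.0
Wildcard = 255.255.255.255 - subnet mask
255 - 255 = 0
255 - 240 = 15
255 - 0 = 255
255 - 0 = 255
Wildcard: 0.15.255.255


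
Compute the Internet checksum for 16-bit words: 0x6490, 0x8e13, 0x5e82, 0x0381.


Sum all words (with carry folding):
+ 0x6490 = 0x6490
+ 0x8e13 = 0xf2a3
+ 0x5e82 = 0x5126
+ 0x0381 = 0x54a7
One's complement: ~0x54a7
Checksum = 0xab58


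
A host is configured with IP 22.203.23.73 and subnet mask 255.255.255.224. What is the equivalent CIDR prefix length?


Binary: 11111111.11111111.11111111.11100000
Count leading 1s
Prefix: /27


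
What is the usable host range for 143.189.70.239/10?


Network: 143.128.0.0
Broadcast: 143.191.255.255
First usable = network + 1
Last usable = broadcast - 1
Range: 143.128.0.1 to 143.191.255.254


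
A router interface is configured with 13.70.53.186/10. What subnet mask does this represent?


/10 means 10 network bits, 22 host bits
Binary: 11111111110000000000000000000000
Mask: 255.192.0.0


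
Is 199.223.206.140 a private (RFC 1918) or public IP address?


RFC 1918 private ranges:
  10.0.0.0/8 (10.0.0.0 - 10.255.255.255)
  172.16.0.0/12 (172.16.0.0 - 172.31.255.255)
  192.168.0.0/16 (192.168.0.0 - 192.168.255.255)
Public (not in any RFC 1918 range)


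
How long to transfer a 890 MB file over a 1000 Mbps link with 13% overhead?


Effective throughput = 1000 * (1 - 13/100) = 870 Mbps
File size in Mb = 890 * 8 = 7120 Mb
Time = 7120 / 870
Time = 8.1839 seconds


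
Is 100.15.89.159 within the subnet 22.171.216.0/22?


Subnet network: 22.171.216.0
Test IP AND mask: 100.15.88.0
No, 100.15.89.159 is not in 22.171.216.0/22


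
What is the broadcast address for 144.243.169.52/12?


Network: 144.240.0.0/12
Host bits = 20
Set all host bits to 1:
Broadcast: 144.255.255.255


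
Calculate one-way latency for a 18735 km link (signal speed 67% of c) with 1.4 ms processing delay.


Speed = 0.67 * 3e5 km/s = 201000 km/s
Propagation delay = 18735 / 201000 = 0.0932 s = 93.209 ms
Processing delay = 1.4 ms
Total one-way latency = 94.609 ms


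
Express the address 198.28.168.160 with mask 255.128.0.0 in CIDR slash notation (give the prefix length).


Binary: 11111111.10000000.00000000.00000000
Count leading 1s
Prefix: /9


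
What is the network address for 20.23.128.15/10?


IP:   00010100.00010111.10000000.00001111
Mask: 11111111.11000000.00000000.00000000
AND operation:
Net:  00010100.00000000.00000000.00000000
Network: 20.0.0.0/10


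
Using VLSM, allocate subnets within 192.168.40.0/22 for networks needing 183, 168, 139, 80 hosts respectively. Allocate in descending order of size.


183 hosts -> /24 (254 usable): 192.168.40.0/24
168 hosts -> /24 (254 usable): 192.168.41.0/24
139 hosts -> /24 (254 usable): 192.168.42.0/24
80 hosts -> /25 (126 usable): 192.168.43.0/25
Allocation: 192.168.40.0/24 (183 hosts, 254 usable); 192.168.41.0/24 (168 hosts, 254 usable); 192.168.42.0/24 (139 hosts, 254 usable); 192.168.43.0/25 (80 hosts, 126 usable)
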